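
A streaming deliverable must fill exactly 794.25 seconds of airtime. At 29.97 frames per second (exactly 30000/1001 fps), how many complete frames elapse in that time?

Frames = 794.25 × 30000/1001 = 23827500/1001 ≈ 23803.6963.
Complete frames: 23803.

23803 frames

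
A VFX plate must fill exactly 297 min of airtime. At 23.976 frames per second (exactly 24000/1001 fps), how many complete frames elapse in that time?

427252 frames

297 min = 17820 s.
Frames = 17820 × 24000/1001 = 38880000/91 ≈ 427252.7473.
Complete frames: 427252.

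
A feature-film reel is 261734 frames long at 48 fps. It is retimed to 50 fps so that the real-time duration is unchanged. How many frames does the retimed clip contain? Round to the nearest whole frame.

272640 frames

Frames at target rate = 261734 × (50) / (48) = 3271675/12 ≈ 272639.583.
Nearest whole frame: 272640.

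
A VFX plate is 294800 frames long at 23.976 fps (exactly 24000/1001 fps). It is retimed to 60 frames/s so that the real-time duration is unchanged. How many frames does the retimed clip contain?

Target frames = source frames × (target rate / source rate) = 294800 × (60)/(24000/1001) = 294800 × 1001/400 = 737737.

737737 frames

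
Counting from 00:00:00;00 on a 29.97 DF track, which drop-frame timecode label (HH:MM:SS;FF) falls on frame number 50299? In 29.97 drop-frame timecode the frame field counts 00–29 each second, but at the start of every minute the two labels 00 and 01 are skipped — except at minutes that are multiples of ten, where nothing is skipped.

Each 10-minute DF block holds 10 × 60 × 30 − 9 × 2 = 17982 frames. 50299 ÷ 17982 → 2 full blocks, remainder 14335.
Within the partial block the first minute is 1800 frames and each further minute 1798, so 7 further minute boundaries passed. Total skipped labels = 18 × 2 + 2 × 7 = 50.
Non-drop label index = 50299 + 50 = 50349; at 30 labels/s that is 00:27:58:09, i.e. DF 00:27:58;09.

00:27:58;09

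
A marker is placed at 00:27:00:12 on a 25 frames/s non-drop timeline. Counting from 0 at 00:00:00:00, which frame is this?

frame 40512

Total seconds to the label: (0 × 3600 + 27 × 60 + 0) = 1620.
Frame index = 1620 × 25 + 12 = 40512.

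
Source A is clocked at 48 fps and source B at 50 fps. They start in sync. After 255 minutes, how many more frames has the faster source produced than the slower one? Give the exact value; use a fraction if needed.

255 min = 15300 s.
A emits 48 × 15300 = 734400 frames; B emits 50 × 15300 = 765000.
Difference = 30600 frames; B is ahead of A.

30600 frames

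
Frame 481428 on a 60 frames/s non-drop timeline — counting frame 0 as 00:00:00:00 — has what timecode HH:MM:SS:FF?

481428 ÷ 60 = 8023 full seconds, remainder 48 frames.
8023 s = 2 h 13 min 43 s.
Timecode: 02:13:43:48.

02:13:43:48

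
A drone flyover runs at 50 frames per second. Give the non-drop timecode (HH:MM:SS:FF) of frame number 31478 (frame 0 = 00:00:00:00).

31478 ÷ 50 = 629 full seconds, remainder 28 frames.
629 s = 0 h 10 min 29 s.
Timecode: 00:10:29:28.

00:10:29:28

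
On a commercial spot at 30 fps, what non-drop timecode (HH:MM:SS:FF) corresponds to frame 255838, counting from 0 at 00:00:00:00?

255838 ÷ 30 = 8527 full seconds, remainder 28 frames.
8527 s = 2 h 22 min 7 s.
Timecode: 02:22:07:28.

02:22:07:28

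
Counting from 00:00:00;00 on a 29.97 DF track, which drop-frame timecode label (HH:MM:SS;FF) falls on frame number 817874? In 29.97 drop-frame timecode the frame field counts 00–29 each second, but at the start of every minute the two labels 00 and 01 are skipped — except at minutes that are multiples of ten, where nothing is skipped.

07:34:49;22

Ten DF minutes hold 17982 frames, so frame 817874 lies in block 45 (frames 809190–827171) with 8684 frames into that block.
The block's first minute is 1800 frames and the rest 1798 each; 8684 frames reaches minute 4, so 45 × 18 + 4 × 2 = 818 labels have been skipped so far.
Adding those back, label number 817874 + 818 = 818692 at 30 labels/s is 27289 s + 22 f = 7 h 34 min 49 s frame 22, i.e. 07:34:49;22.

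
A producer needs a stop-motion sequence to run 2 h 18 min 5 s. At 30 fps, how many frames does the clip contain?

248550 frames

2 h 18 min 5 s = 8285 s.
Frames = 8285 × 30 = 248550.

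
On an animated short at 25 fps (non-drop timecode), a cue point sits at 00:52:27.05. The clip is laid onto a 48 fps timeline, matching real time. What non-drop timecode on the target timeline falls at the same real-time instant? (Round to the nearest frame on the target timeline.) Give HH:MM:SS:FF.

00:52:27:10

Source frame index: (0×3600 + 52×60 + 27) × 25 + 5 = 78680.
Real time: 78680 / (25) = 15736/5 s.
Target frame: (15736/5) × (48) = 755328/5 ≈ 151065.600 → 151066.
At 48 labels/s: frame 151066 → 00:52:27:10.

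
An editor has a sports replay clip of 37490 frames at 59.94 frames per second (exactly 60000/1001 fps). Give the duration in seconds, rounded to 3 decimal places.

Running time = 37490 × 1001/60000 = 3752749/6000 s ≈ 625.458 s.

625.458 seconds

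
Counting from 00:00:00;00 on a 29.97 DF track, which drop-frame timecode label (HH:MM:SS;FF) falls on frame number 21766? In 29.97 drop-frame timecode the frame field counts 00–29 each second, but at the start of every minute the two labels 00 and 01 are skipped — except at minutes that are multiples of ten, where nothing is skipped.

00:12:06;08

Ten DF minutes hold 17982 frames, so frame 21766 lies in block 1 (frames 17982–35963) with 3784 frames into that block.
The block's first minute is 1800 frames and the rest 1798 each; 3784 frames reaches minute 2, so 1 × 18 + 2 × 2 = 22 labels have been skipped so far.
Adding those back, label number 21766 + 22 = 21788 at 30 labels/s is 726 s + 8 f = 0 h 12 min 6 s frame 8, i.e. 00:12:06;08.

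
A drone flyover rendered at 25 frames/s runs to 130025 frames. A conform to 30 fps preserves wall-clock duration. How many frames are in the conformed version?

156030 frames

Target frames = source frames × (target rate / source rate) = 130025 × (30)/(25) = 130025 × 6/5 = 156030.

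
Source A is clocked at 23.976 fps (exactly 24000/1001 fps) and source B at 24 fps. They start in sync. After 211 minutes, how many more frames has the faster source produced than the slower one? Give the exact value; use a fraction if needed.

303840/1001 frames

211 min = 12660 s.
A emits 24000/1001 × 12660 = 303840000/1001 frames; B emits 24 × 12660 = 303840.
Difference = 303840/1001 frames (≈ 303.5365); B is ahead of A.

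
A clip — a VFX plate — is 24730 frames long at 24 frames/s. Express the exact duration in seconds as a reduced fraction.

Running time = 24730 ÷ (24) = 24730 × 1/24 = 12365/12 s.

12365/12 seconds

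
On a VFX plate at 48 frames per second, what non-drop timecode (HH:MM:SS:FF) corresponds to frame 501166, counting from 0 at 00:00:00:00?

02:54:00:46

501166 ÷ 48 = 10440 full seconds, remainder 46 frames.
10440 s = 2 h 54 min 0 s.
Timecode: 02:54:00:46.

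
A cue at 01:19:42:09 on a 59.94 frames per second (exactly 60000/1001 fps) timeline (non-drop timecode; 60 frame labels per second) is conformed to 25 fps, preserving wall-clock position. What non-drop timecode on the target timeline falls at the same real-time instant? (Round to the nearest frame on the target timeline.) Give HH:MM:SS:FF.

01:19:46:23

Source frame index: (1×3600 + 19×60 + 42) × 60 + 9 = 286929.
Real time: 286929 / (60000/1001) = 95738643/20000 s.
Target frame: (95738643/20000) × (25) = 95738643/800 ≈ 119673.304 → 119673.
At 25 labels/s: frame 119673 → 01:19:46:23.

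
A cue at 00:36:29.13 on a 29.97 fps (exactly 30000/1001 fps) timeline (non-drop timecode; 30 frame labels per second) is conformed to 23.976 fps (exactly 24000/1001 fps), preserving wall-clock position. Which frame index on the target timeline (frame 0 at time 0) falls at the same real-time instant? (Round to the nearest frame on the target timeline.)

frame 52546

Source frame index: (0×3600 + 36×60 + 29) × 30 + 13 = 65683.
Real time: 65683 / (30000/1001) = 65748683/30000 s.
Target frame: (65748683/30000) × (24000/1001) = 262732/5 ≈ 52546.400 → 52546.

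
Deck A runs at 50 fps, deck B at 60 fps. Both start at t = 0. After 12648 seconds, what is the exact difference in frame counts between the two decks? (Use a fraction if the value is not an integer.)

126480 frames

A emits 50 × 12648 = 632400 frames; B emits 60 × 12648 = 758880.
Difference = 126480 frames; B is ahead of A.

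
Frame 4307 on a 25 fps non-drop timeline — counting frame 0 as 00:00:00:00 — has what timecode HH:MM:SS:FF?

00:02:52:07

4307 ÷ 25 = 172 full seconds, remainder 7 frames.
172 s = 0 h 2 min 52 s.
Timecode: 00:02:52:07.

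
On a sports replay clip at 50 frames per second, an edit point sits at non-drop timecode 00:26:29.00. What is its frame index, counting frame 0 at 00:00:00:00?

79450

Total seconds to the label: (0 × 3600 + 26 × 60 + 29) = 1589.
Frame index = 1589 × 50 + 0 = 79450.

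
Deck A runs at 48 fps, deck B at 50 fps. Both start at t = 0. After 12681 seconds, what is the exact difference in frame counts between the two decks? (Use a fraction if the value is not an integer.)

A emits 48 × 12681 = 608688 frames; B emits 50 × 12681 = 634050.
Difference = 25362 frames; B is ahead of A.

25362 frames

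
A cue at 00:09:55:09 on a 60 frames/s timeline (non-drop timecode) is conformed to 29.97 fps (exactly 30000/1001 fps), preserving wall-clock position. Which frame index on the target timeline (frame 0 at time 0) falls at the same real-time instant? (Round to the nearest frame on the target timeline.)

frame 17837

Source frame index: (0×3600 + 9×60 + 55) × 60 + 9 = 35709.
Real time: 35709 / (60) = 11903/20 s.
Target frame: (11903/20) × (30000/1001) = 17854500/1001 ≈ 17836.663 → 17837.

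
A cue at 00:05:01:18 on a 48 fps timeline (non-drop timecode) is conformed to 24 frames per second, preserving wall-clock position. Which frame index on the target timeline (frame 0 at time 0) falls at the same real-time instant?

frame 7233

Source frame index: (0×3600 + 5×60 + 1) × 48 + 18 = 14466.
Real time: 14466 / (48) = 2411/8 s.
Target frame: (2411/8) × (24) = 7233.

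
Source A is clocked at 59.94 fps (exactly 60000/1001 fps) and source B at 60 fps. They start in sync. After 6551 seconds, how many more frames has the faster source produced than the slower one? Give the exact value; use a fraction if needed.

393060/1001 frames

A emits 60000/1001 × 6551 = 393060000/1001 frames; B emits 60 × 6551 = 393060.
Difference = 393060/1001 frames (≈ 392.6673); B is ahead of A.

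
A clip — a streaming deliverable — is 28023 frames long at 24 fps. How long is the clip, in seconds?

1167.625 seconds

Running time = 28023 / (24) = 1167.625 s.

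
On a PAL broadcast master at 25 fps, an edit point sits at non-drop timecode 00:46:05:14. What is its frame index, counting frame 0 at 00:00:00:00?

69139

Total seconds to the label: (0 × 3600 + 46 × 60 + 5) = 2765.
Frame index = 2765 × 25 + 14 = 69139.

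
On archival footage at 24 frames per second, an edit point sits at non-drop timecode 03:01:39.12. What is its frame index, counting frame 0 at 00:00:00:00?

frame 261588

Total seconds to the label: (3 × 3600 + 1 × 60 + 39) = 10899.
Frame index = 10899 × 24 + 12 = 261588.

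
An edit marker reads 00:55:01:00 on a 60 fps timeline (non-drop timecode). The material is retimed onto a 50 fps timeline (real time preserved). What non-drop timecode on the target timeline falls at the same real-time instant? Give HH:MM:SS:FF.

00:55:01:00

Source frame index: (0×3600 + 55×60 + 1) × 60 + 0 = 198060.
Real time: 198060 / (60) = 3301 s.
Target frame: (3301) × (50) = 165050.
At 50 labels/s: frame 165050 → 00:55:01:00.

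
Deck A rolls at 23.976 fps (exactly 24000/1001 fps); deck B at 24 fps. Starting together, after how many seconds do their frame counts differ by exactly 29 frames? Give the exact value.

29029/24 seconds

The gap grows by |24 − 24000/1001| = 24/1001 frames per second.
Time for a 29-frame gap: 29 ÷ (24/1001) = 29029/24 s.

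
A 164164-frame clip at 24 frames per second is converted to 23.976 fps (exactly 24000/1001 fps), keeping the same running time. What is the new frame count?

164000 frames

Target frames = source frames × (target rate / source rate) = 164164 × (24000/1001)/(24) = 164164 × 1000/1001 = 164000.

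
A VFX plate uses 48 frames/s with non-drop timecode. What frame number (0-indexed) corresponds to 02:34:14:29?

frame 444221

Total seconds to the label: (2 × 3600 + 34 × 60 + 14) = 9254.
Frame index = 9254 × 48 + 29 = 444221.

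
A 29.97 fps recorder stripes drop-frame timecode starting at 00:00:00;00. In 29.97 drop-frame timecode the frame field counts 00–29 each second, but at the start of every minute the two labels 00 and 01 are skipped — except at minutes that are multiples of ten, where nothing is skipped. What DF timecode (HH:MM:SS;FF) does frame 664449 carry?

Ten DF minutes hold 17982 frames, so frame 664449 lies in block 36 (frames 647352–665333) with 17097 frames into that block.
The block's first minute is 1800 frames and the rest 1798 each; 17097 frames reaches minute 9, so 36 × 18 + 9 × 2 = 666 labels have been skipped so far.
Adding those back, label number 664449 + 666 = 665115 at 30 labels/s is 22170 s + 15 f = 6 h 9 min 30 s frame 15, i.e. 06:09:30;15.

06:09:30;15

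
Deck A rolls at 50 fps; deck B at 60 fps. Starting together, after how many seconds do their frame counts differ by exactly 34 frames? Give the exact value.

The gap grows by |60 − 50| = 10 frames per second.
Time for a 34-frame gap: 34 ÷ (10) = 3.4 s.

3.4 seconds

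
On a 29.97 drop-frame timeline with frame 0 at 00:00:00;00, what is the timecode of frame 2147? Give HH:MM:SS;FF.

00:01:11;19

Each 10-minute DF block holds 10 × 60 × 30 − 9 × 2 = 17982 frames. 2147 ÷ 17982 → 0 full blocks, remainder 2147.
Within the partial block the first minute is 1800 frames and each further minute 1798, so 1 further minute boundary passed. Total skipped labels = 18 × 0 + 2 × 1 = 2.
Non-drop label index = 2147 + 2 = 2149; at 30 labels/s that is 00:01:11:19, i.e. DF 00:01:11;19.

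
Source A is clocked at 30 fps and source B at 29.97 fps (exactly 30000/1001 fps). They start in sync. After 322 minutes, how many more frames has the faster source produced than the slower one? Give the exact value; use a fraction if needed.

322 min = 19320 s.
A emits 30 × 19320 = 579600 frames; B emits 30000/1001 × 19320 = 82800000/143.
Difference = 82800/143 frames (≈ 579.0210); B is behind A.

82800/143 frames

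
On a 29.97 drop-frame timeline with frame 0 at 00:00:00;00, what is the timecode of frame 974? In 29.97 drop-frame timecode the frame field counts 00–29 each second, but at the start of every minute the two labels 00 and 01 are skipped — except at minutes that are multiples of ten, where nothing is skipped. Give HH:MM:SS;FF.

Ten DF minutes hold 17982 frames, so frame 974 lies in block 0 (frames 0–17981) with 974 frames into that block.
The block's first minute is 1800 frames and the rest 1798 each; 974 frames reaches minute 0, so 0 × 18 + 0 × 2 = 0 labels have been skipped so far.
Adding those back, label number 974 + 0 = 974 at 30 labels/s is 32 s + 14 f = 0 h 0 min 32 s frame 14, i.e. 00:00:32;14.

00:00:32;14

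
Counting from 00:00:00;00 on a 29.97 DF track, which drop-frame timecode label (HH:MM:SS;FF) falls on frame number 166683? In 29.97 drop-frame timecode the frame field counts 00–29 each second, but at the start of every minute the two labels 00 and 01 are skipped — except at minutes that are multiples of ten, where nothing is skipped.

Ten DF minutes hold 17982 frames, so frame 166683 lies in block 9 (frames 161838–179819) with 4845 frames into that block.
The block's first minute is 1800 frames and the rest 1798 each; 4845 frames reaches minute 2, so 9 × 18 + 2 × 2 = 166 labels have been skipped so far.
Adding those back, label number 166683 + 166 = 166849 at 30 labels/s is 5561 s + 19 f = 1 h 32 min 41 s frame 19, i.e. 01:32:41;19.

01:32:41;19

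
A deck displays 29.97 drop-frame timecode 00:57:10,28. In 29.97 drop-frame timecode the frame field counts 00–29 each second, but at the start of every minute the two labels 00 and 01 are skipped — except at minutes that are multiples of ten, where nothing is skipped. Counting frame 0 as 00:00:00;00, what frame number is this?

102824

As if non-drop at 30 labels/s: (0 × 3600 + 57 × 60 + 10) × 30 + 28 = 102928.
Minute boundaries passed: 57; those not divisible by 10: 57 − 5 = 52; dropped labels = 2 × 52 = 104.
Actual frame index = 102928 − 104 = 102824.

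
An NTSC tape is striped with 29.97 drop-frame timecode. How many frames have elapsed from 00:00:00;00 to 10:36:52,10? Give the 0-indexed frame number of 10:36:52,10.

Complete 10-minute blocks: 63, each 17982 frames → 1132866.
Remaining 6 whole minutes in the current block: 1800 + 5 × 1798 = 10790 frames.
Within the current minute: 52 × 30 + 10 − 2 = 1568 (labels ;00/;01 skipped at this minute). Total = 1132866 + 10790 + 1568 = 1145224.

1145224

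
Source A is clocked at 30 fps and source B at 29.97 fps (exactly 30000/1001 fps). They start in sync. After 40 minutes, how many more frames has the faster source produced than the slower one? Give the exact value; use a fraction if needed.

72000/1001 frames

40 min = 2400 s.
A emits 30 × 2400 = 72000 frames; B emits 30000/1001 × 2400 = 72000000/1001.
Difference = 72000/1001 frames (≈ 71.9281); B is behind A.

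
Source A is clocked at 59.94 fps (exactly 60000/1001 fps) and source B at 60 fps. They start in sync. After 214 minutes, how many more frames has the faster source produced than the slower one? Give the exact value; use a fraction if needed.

770400/1001 frames

214 min = 12840 s.
A emits 60000/1001 × 12840 = 770400000/1001 frames; B emits 60 × 12840 = 770400.
Difference = 770400/1001 frames (≈ 769.6304); B is ahead of A.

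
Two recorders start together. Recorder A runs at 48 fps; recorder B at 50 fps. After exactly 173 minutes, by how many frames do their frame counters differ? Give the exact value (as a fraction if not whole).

173 min = 10380 s.
A emits 48 × 10380 = 498240 frames; B emits 50 × 10380 = 519000.
Difference = 20760 frames; B is ahead of A.

20760 frames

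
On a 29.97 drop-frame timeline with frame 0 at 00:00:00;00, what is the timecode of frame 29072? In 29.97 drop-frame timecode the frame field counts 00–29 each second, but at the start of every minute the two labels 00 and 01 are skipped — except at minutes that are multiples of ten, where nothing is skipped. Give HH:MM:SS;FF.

00:16:10;02

Ten DF minutes hold 17982 frames, so frame 29072 lies in block 1 (frames 17982–35963) with 11090 frames into that block.
The block's first minute is 1800 frames and the rest 1798 each; 11090 frames reaches minute 6, so 1 × 18 + 6 × 2 = 30 labels have been skipped so far.
Adding those back, label number 29072 + 30 = 29102 at 30 labels/s is 970 s + 2 f = 0 h 16 min 10 s frame 2, i.e. 00:16:10;02.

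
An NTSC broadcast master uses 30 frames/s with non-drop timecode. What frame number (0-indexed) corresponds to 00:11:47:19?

Total seconds to the label: (0 × 3600 + 11 × 60 + 47) = 707.
Frame index = 707 × 30 + 19 = 21229.

frame 21229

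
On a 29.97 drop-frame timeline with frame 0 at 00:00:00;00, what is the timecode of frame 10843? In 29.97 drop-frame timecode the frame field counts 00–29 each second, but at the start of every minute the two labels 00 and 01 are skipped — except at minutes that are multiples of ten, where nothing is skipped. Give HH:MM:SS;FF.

00:06:01;25

Ten DF minutes hold 17982 frames, so frame 10843 lies in block 0 (frames 0–17981) with 10843 frames into that block.
The block's first minute is 1800 frames and the rest 1798 each; 10843 frames reaches minute 6, so 0 × 18 + 6 × 2 = 12 labels have been skipped so far.
Adding those back, label number 10843 + 12 = 10855 at 30 labels/s is 361 s + 25 f = 0 h 6 min 1 s frame 25, i.e. 00:06:01;25.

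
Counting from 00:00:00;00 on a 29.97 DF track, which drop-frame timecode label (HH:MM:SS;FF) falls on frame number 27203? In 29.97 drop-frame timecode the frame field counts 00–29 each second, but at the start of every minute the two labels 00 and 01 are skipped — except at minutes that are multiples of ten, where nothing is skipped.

Each 10-minute DF block holds 10 × 60 × 30 − 9 × 2 = 17982 frames. 27203 ÷ 17982 → 1 full block, remainder 9221.
Within the partial block the first minute is 1800 frames and each further minute 1798, so 5 further minute boundaries passed. Total skipped labels = 18 × 1 + 2 × 5 = 28.
Non-drop label index = 27203 + 28 = 27231; at 30 labels/s that is 00:15:07:21, i.e. DF 00:15:07;21.

00:15:07;21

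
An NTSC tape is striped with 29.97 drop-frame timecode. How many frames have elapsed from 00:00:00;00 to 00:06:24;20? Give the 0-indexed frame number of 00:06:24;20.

11528

Complete 10-minute blocks: 0, each 17982 frames → 0.
Remaining 6 whole minutes in the current block: 1800 + 5 × 1798 = 10790 frames.
Within the current minute: 24 × 30 + 20 − 2 = 738 (labels ;00/;01 skipped at this minute). Total = 0 + 10790 + 738 = 11528.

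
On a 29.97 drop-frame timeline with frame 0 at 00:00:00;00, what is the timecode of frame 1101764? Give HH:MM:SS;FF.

10:12:42;06

Ten DF minutes hold 17982 frames, so frame 1101764 lies in block 61 (frames 1096902–1114883) with 4862 frames into that block.
The block's first minute is 1800 frames and the rest 1798 each; 4862 frames reaches minute 2, so 61 × 18 + 2 × 2 = 1102 labels have been skipped so far.
Adding those back, label number 1101764 + 1102 = 1102866 at 30 labels/s is 36762 s + 6 f = 10 h 12 min 42 s frame 6, i.e. 10:12:42;06.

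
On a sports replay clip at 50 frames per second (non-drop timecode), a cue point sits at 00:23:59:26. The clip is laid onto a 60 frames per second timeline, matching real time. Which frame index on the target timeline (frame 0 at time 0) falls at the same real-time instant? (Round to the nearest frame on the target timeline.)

Source frame index: (0×3600 + 23×60 + 59) × 50 + 26 = 71976.
Real time: 71976 / (50) = 35988/25 s.
Target frame: (35988/25) × (60) = 431856/5 ≈ 86371.200 → 86371.

frame 86371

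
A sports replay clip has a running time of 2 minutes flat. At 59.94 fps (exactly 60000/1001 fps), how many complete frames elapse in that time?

2 min = 120 s.
Frames = 120 × 60000/1001 = 7200000/1001 ≈ 7192.8072.
Complete frames: 7192.

7192 frames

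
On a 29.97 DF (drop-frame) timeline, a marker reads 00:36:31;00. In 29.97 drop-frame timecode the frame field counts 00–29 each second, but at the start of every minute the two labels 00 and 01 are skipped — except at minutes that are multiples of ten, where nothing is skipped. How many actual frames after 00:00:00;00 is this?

As if non-drop at 30 labels/s: (0 × 3600 + 36 × 60 + 31) × 30 + 0 = 65730.
Minute boundaries passed: 36; those not divisible by 10: 36 − 3 = 33; dropped labels = 2 × 33 = 66.
Actual frame index = 65730 − 66 = 65664.

65664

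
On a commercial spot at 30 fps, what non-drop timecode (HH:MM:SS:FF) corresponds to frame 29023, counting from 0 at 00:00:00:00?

00:16:07:13

29023 ÷ 30 = 967 full seconds, remainder 13 frames.
967 s = 0 h 16 min 7 s.
Timecode: 00:16:07:13.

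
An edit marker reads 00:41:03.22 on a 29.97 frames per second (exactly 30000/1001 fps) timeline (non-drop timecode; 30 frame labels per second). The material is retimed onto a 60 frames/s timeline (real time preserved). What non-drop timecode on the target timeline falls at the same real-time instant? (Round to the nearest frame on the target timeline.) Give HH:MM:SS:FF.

Source frame index: (0×3600 + 41×60 + 3) × 30 + 22 = 73912.
Real time: 73912 / (30000/1001) = 9248239/3750 s.
Target frame: (9248239/3750) × (60) = 18496478/125 ≈ 147971.824 → 147972.
At 60 labels/s: frame 147972 → 00:41:06:12.

00:41:06:12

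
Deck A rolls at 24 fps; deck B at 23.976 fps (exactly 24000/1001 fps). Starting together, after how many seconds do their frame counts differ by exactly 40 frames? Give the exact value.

The gap grows by |24000/1001 − 24| = 24/1001 frames per second.
Time for a 40-frame gap: 40 ÷ (24/1001) = 5005/3 s.

5005/3 seconds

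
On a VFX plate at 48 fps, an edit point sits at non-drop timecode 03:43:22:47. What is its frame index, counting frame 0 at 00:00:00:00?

frame 643343

Total seconds to the label: (3 × 3600 + 43 × 60 + 22) = 13402.
Frame index = 13402 × 48 + 47 = 643343.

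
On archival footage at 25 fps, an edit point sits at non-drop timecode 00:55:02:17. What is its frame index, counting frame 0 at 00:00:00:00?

Total seconds to the label: (0 × 3600 + 55 × 60 + 2) = 3302.
Frame index = 3302 × 25 + 17 = 82567.

82567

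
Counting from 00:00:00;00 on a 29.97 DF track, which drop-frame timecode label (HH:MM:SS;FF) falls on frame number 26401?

00:14:40;27

Ten DF minutes hold 17982 frames, so frame 26401 lies in block 1 (frames 17982–35963) with 8419 frames into that block.
The block's first minute is 1800 frames and the rest 1798 each; 8419 frames reaches minute 4, so 1 × 18 + 4 × 2 = 26 labels have been skipped so far.
Adding those back, label number 26401 + 26 = 26427 at 30 labels/s is 880 s + 27 f = 0 h 14 min 40 s frame 27, i.e. 00:14:40;27.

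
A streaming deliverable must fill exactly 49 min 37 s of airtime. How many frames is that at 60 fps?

178620 frames

49 min 37 s = 2977 s.
Frames = 2977 × 60 = 178620.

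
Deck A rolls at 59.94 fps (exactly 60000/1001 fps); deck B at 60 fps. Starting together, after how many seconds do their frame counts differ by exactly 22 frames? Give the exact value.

11011/30 seconds

The gap grows by |60 − 60000/1001| = 60/1001 frames per second.
Time for a 22-frame gap: 22 ÷ (60/1001) = 11011/30 s.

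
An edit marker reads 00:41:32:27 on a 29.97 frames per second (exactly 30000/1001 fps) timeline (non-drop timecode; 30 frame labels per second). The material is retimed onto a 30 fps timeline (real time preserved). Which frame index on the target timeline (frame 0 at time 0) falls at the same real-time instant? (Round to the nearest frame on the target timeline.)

frame 74862

Source frame index: (0×3600 + 41×60 + 32) × 30 + 27 = 74787.
Real time: 74787 / (30000/1001) = 24953929/10000 s.
Target frame: (24953929/10000) × (30) = 74861787/1000 ≈ 74861.787 → 74862.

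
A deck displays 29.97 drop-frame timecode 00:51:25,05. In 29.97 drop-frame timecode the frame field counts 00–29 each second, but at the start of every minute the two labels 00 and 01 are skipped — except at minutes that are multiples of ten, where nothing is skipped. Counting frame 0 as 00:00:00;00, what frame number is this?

92463

As if non-drop at 30 labels/s: (0 × 3600 + 51 × 60 + 25) × 30 + 5 = 92555.
Minute boundaries passed: 51; those not divisible by 10: 51 − 5 = 46; dropped labels = 2 × 46 = 92.
Actual frame index = 92555 − 92 = 92463.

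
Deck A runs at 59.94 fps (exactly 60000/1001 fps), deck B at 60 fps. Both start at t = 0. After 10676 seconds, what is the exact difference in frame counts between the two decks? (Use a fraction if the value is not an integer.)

A emits 60000/1001 × 10676 = 640560000/1001 frames; B emits 60 × 10676 = 640560.
Difference = 640560/1001 frames (≈ 639.9201); B is ahead of A.

640560/1001 frames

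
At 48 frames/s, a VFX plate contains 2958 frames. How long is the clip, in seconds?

Running time = 2958 / (48) = 61.625 s.

61.625 seconds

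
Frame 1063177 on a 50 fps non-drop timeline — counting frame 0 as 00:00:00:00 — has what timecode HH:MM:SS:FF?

05:54:23:27

1063177 ÷ 50 = 21263 full seconds, remainder 27 frames.
21263 s = 5 h 54 min 23 s.
Timecode: 05:54:23:27.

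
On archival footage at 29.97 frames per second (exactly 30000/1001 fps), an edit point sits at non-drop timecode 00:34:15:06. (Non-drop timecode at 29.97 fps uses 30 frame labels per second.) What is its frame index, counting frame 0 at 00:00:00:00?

61656

Total seconds to the label: (0 × 3600 + 34 × 60 + 15) = 2055.
Frame index = 2055 × 30 + 6 = 61656.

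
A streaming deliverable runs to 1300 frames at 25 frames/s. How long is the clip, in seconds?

52 seconds

Running time = 1300 / (25) = 52 s.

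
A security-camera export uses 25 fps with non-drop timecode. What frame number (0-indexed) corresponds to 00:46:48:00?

70200

Total seconds to the label: (0 × 3600 + 46 × 60 + 48) = 2808.
Frame index = 2808 × 25 + 0 = 70200.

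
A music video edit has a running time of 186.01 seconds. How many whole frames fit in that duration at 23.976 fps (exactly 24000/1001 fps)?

Frames = 186.01 × 24000/1001 = 405840/91 ≈ 4459.7802.
Complete frames: 4459.

4459 frames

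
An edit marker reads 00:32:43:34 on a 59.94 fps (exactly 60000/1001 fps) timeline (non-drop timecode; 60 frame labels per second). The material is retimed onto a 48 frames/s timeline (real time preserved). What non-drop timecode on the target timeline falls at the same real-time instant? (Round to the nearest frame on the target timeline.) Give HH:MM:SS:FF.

Source frame index: (0×3600 + 32×60 + 43) × 60 + 34 = 117814.
Real time: 117814 / (60000/1001) = 58965907/30000 s.
Target frame: (58965907/30000) × (48) = 58965907/625 ≈ 94345.451 → 94345.
At 48 labels/s: frame 94345 → 00:32:45:25.

00:32:45:25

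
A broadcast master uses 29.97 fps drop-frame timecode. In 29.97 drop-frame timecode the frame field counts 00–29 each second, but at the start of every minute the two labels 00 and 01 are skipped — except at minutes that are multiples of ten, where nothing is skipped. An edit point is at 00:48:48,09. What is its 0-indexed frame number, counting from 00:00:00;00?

87761

As if non-drop at 30 labels/s: (0 × 3600 + 48 × 60 + 48) × 30 + 9 = 87849.
Minute boundaries passed: 48; those not divisible by 10: 48 − 4 = 44; dropped labels = 2 × 44 = 88.
Actual frame index = 87849 − 88 = 87761.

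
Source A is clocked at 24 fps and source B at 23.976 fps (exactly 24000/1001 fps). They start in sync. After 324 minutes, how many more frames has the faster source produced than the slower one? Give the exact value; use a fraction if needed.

324 min = 19440 s.
A emits 24 × 19440 = 466560 frames; B emits 24000/1001 × 19440 = 466560000/1001.
Difference = 466560/1001 frames (≈ 466.0939); B is behind A.

466560/1001 frames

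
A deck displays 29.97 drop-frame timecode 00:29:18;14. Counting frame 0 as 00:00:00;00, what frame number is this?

52700

Complete 10-minute blocks: 2, each 17982 frames → 35964.
Remaining 9 whole minutes in the current block: 1800 + 8 × 1798 = 16184 frames.
Within the current minute: 18 × 30 + 14 − 2 = 552 (labels ;00/;01 skipped at this minute). Total = 35964 + 16184 + 552 = 52700.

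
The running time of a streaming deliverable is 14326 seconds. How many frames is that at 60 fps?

Frames = 14326 × 60 = 859560.

859560 frames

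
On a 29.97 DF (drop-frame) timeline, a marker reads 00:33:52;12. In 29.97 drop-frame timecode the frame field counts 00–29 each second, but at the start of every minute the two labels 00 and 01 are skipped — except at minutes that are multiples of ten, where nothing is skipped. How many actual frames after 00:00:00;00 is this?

60912

As if non-drop at 30 labels/s: (0 × 3600 + 33 × 60 + 52) × 30 + 12 = 60972.
Minute boundaries passed: 33; those not divisible by 10: 33 − 3 = 30; dropped labels = 2 × 30 = 60.
Actual frame index = 60972 − 60 = 60912.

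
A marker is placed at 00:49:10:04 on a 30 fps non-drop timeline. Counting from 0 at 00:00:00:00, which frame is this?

Total seconds to the label: (0 × 3600 + 49 × 60 + 10) = 2950.
Frame index = 2950 × 30 + 4 = 88504.

frame 88504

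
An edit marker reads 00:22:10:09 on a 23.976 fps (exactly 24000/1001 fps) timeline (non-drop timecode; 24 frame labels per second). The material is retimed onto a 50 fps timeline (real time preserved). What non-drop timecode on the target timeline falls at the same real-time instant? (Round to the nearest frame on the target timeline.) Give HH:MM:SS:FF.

00:22:11:35

Source frame index: (0×3600 + 22×60 + 10) × 24 + 9 = 31929.
Real time: 31929 / (24000/1001) = 10653643/8000 s.
Target frame: (10653643/8000) × (50) = 10653643/160 ≈ 66585.269 → 66585.
At 50 labels/s: frame 66585 → 00:22:11:35.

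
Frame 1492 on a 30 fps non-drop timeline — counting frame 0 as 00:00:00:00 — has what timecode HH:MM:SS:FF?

00:00:49:22

1492 ÷ 30 = 49 full seconds, remainder 22 frames.
49 s = 0 h 0 min 49 s.
Timecode: 00:00:49:22.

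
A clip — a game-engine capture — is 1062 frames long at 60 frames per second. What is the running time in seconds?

Running time = 1062 / (60) = 17.7 s.

17.7 seconds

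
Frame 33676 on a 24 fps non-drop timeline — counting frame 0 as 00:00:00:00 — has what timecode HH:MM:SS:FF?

33676 ÷ 24 = 1403 full seconds, remainder 4 frames.
1403 s = 0 h 23 min 23 s.
Timecode: 00:23:23:04.

00:23:23:04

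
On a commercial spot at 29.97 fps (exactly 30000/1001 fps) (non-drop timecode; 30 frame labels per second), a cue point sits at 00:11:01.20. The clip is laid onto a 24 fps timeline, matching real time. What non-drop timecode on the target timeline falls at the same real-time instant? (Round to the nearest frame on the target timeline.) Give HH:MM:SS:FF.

00:11:02:08

Source frame index: (0×3600 + 11×60 + 1) × 30 + 20 = 19850.
Real time: 19850 / (30000/1001) = 397397/600 s.
Target frame: (397397/600) × (24) = 397397/25 ≈ 15895.880 → 15896.
At 24 labels/s: frame 15896 → 00:11:02:08.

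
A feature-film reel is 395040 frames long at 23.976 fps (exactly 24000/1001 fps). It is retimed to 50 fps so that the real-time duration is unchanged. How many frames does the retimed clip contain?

Target frames = source frames × (target rate / source rate) = 395040 × (50)/(24000/1001) = 395040 × 1001/480 = 823823.

823823 frames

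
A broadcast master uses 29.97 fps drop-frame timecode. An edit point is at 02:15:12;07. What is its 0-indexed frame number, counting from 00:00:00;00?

Complete 10-minute blocks: 13, each 17982 frames → 233766.
Remaining 5 whole minutes in the current block: 1800 + 4 × 1798 = 8992 frames.
Within the current minute: 12 × 30 + 7 − 2 = 365 (labels ;00/;01 skipped at this minute). Total = 233766 + 8992 + 365 = 243123.

243123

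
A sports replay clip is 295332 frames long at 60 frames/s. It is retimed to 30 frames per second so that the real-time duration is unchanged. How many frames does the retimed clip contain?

Target frames = source frames × (target rate / source rate) = 295332 × (30)/(60) = 295332 × 1/2 = 147666.

147666 frames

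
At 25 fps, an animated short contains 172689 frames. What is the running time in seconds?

6907.56 seconds

Running time = 172689 / (25) = 6907.56 s.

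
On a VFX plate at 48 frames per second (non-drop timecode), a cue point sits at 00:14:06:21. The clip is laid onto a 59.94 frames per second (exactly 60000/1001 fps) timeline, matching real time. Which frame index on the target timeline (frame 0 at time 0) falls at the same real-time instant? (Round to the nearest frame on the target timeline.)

Source frame index: (0×3600 + 14×60 + 6) × 48 + 21 = 40629.
Real time: 40629 / (48) = 13543/16 s.
Target frame: (13543/16) × (60000/1001) = 50786250/1001 ≈ 50735.514 → 50736.

frame 50736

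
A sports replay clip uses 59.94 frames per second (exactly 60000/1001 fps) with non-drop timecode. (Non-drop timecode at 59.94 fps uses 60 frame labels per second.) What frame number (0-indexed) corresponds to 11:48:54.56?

frame 2552096

Total seconds to the label: (11 × 3600 + 48 × 60 + 54) = 42534.
Frame index = 42534 × 60 + 56 = 2552096.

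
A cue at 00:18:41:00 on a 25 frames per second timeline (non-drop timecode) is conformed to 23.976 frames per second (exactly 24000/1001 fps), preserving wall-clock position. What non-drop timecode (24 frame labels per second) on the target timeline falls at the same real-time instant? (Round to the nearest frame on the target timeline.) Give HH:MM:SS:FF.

00:18:39:21

Source frame index: (0×3600 + 18×60 + 41) × 25 + 0 = 28025.
Real time: 28025 / (25) = 1121 s.
Target frame: (1121) × (24000/1001) = 26904000/1001 ≈ 26877.123 → 26877.
At 24 labels/s: frame 26877 → 00:18:39:21.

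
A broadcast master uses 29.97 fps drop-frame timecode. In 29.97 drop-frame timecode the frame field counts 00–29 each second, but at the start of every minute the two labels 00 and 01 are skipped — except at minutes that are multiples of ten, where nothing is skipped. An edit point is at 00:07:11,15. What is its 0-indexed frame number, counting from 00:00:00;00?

12931

As if non-drop at 30 labels/s: (0 × 3600 + 7 × 60 + 11) × 30 + 15 = 12945.
Minute boundaries passed: 7; those not divisible by 10: 7 − 0 = 7; dropped labels = 2 × 7 = 14.
Actual frame index = 12945 − 14 = 12931.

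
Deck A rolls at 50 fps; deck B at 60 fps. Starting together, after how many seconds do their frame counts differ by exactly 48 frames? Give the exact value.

4.8 seconds

The gap grows by |60 − 50| = 10 frames per second.
Time for a 48-frame gap: 48 ÷ (10) = 4.8 s.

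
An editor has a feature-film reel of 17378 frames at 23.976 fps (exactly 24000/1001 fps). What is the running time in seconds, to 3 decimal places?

Running time = 17378 × 1001/24000 = 8697689/12000 s ≈ 724.807 s.

724.807 seconds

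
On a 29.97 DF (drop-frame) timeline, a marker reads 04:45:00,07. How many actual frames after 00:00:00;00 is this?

Complete 10-minute blocks: 28, each 17982 frames → 503496.
Remaining 5 whole minutes in the current block: 1800 + 4 × 1798 = 8992 frames.
Within the current minute: 0 × 30 + 7 − 2 = 5 (labels ;00/;01 skipped at this minute). Total = 503496 + 8992 + 5 = 512493.

512493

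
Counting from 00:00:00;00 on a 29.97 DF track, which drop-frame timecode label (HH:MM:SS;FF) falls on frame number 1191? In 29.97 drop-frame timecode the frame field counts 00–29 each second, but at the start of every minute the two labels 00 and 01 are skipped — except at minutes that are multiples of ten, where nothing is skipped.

Ten DF minutes hold 17982 frames, so frame 1191 lies in block 0 (frames 0–17981) with 1191 frames into that block.
The block's first minute is 1800 frames and the rest 1798 each; 1191 frames reaches minute 0, so 0 × 18 + 0 × 2 = 0 labels have been skipped so far.
Adding those back, label number 1191 + 0 = 1191 at 30 labels/s is 39 s + 21 f = 0 h 0 min 39 s frame 21, i.e. 00:00:39;21.

00:00:39;21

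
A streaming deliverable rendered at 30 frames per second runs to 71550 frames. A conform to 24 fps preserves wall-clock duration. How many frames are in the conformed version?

57240 frames

Target frames = source frames × (target rate / source rate) = 71550 × (24)/(30) = 71550 × 4/5 = 57240.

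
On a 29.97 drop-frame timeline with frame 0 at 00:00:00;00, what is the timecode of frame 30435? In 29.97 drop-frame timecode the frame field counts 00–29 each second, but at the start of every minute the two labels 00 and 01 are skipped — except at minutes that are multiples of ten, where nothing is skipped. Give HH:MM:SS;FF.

Ten DF minutes hold 17982 frames, so frame 30435 lies in block 1 (frames 17982–35963) with 12453 frames into that block.
The block's first minute is 1800 frames and the rest 1798 each; 12453 frames reaches minute 6, so 1 × 18 + 6 × 2 = 30 labels have been skipped so far.
Adding those back, label number 30435 + 30 = 30465 at 30 labels/s is 1015 s + 15 f = 0 h 16 min 55 s frame 15, i.e. 00:16:55;15.

00:16:55;15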